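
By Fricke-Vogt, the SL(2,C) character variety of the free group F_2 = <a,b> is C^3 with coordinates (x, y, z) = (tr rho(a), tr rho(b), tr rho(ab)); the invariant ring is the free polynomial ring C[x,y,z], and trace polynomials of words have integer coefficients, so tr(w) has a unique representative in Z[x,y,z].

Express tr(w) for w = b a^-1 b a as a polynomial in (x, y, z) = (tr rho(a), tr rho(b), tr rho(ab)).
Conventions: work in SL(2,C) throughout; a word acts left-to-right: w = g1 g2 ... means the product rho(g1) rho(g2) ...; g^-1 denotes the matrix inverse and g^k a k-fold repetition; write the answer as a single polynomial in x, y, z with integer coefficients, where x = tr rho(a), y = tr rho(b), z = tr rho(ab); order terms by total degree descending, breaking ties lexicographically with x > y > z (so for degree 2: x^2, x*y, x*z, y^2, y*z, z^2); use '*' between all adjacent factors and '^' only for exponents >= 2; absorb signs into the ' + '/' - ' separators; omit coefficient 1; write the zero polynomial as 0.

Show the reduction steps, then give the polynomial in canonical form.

x*y*z - x^2 - z^2 + 2

trace(b a b) = trace(b) trace(a b) - trace(a) = y*z - x
trace(b a b a) = trace(b a) trace(b a) - trace(1)   [split at repeated b] = z^2 - 2
trace(b a^-1 b a) = trace(b a b) trace(a) - trace(b a b a) = x*y*z - x^2 - z^2 + 2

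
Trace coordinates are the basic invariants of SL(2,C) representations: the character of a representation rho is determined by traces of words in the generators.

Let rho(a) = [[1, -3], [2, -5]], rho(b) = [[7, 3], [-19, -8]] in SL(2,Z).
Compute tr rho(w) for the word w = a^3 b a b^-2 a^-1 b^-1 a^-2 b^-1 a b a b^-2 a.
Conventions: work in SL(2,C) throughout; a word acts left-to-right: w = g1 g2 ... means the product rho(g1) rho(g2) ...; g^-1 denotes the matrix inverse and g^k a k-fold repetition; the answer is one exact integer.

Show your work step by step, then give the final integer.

rho(a) = [[1, -3], [2, -5]]
... * rho(a) = [[1, -3], [2, -5]]  ->  [[-5, 12], [-8, 19]]
... * rho(a) = [[1, -3], [2, -5]]  ->  [[19, -45], [30, -71]]
... * rho(b) = [[7, 3], [-19, -8]]  ->  [[988, 417], [1559, 658]]
... * rho(a) = [[1, -3], [2, -5]]  ->  [[1822, -5049], [2875, -7967]]
... * rho(b^-1) = [[-8, -3], [19, 7]]  ->  [[-110507, -40809], [-174373, -64394]]
... * rho(b^-1) = [[-8, -3], [19, 7]]  ->  [[108685, 45858], [171498, 72361]]
... * rho(a^-1) = [[-5, 3], [-2, 1]]  ->  [[-635141, 371913], [-1002212, 586855]]
... * rho(b^-1) = [[-8, -3], [19, 7]]  ->  [[12147475, 4508814], [19167941, 7114621]]
... * rho(a^-1) = [[-5, 3], [-2, 1]]  ->  [[-69755003, 40951239], [-110068947, 64618444]]
... * rho(a^-1) = [[-5, 3], [-2, 1]]  ->  [[266872537, -168313770], [421107847, -265588397]]
... * rho(b^-1) = [[-8, -3], [19, 7]]  ->  [[-5332941926, -1978814001], [-8415042319, -3122442320]]
... * rho(a) = [[1, -3], [2, -5]]  ->  [[-9290569928, 25892895783], [-14659926959, 40857338557]]
... * rho(b) = [[7, 3], [-19, -8]]  ->  [[-556999009373, -235014876048], [-878908921296, -370838489333]]
... * rho(a) = [[1, -3], [2, -5]]  ->  [[-1027028761469, 2846071408359], [-1620585899962, 4490919210553]]
... * rho(b^-1) = [[-8, -3], [19, 7]]  ->  [[62291586850573, 23003586142920], [98292152200203, 36298192173757]]
... * rho(b^-1) = [[-8, -3], [19, 7]]  ->  [[-61264558089104, -25849657551279], [-96671566300241, -40789111384310]]
... * rho(a) = [[1, -3], [2, -5]]  ->  [[-112963873191662, 313041962023707], [-178249789068861, 493960255822273]]
tr = -112963873191662 + 493960255822273 = 380996382630611

380996382630611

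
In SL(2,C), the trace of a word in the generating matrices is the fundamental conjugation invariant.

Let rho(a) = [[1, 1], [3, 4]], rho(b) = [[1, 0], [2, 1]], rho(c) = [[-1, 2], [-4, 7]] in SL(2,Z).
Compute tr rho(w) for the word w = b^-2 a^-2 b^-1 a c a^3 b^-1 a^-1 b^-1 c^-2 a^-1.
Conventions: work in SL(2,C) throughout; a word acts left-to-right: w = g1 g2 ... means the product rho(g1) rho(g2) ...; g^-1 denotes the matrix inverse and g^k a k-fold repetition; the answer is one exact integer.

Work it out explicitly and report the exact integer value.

rho(b^-1) = [[1, 0], [-2, 1]]
... * rho(b^-1) = [[1, 0], [-2, 1]]  ->  [[1, 0], [-4, 1]]
... * rho(a^-1) = [[4, -1], [-3, 1]]  ->  [[4, -1], [-19, 5]]
... * rho(a^-1) = [[4, -1], [-3, 1]]  ->  [[19, -5], [-91, 24]]
... * rho(b^-1) = [[1, 0], [-2, 1]]  ->  [[29, -5], [-139, 24]]
... * rho(a) = [[1, 1], [3, 4]]  ->  [[14, 9], [-67, -43]]
... * rho(c) = [[-1, 2], [-4, 7]]  ->  [[-50, 91], [239, -435]]
... * rho(a) = [[1, 1], [3, 4]]  ->  [[223, 314], [-1066, -1501]]
... * rho(a) = [[1, 1], [3, 4]]  ->  [[1165, 1479], [-5569, -7070]]
... * rho(a) = [[1, 1], [3, 4]]  ->  [[5602, 7081], [-26779, -33849]]
... * rho(b^-1) = [[1, 0], [-2, 1]]  ->  [[-8560, 7081], [40919, -33849]]
... * rho(a^-1) = [[4, -1], [-3, 1]]  ->  [[-55483, 15641], [265223, -74768]]
... * rho(b^-1) = [[1, 0], [-2, 1]]  ->  [[-86765, 15641], [414759, -74768]]
... * rho(c^-1) = [[7, -2], [4, -1]]  ->  [[-544791, 157889], [2604241, -754750]]
... * rho(c^-1) = [[7, -2], [4, -1]]  ->  [[-3181981, 931693], [15210687, -4453732]]
... * rho(a^-1) = [[4, -1], [-3, 1]]  ->  [[-15523003, 4113674], [74203944, -19664419]]
tr = -15523003 + -19664419 = -35187422

-35187422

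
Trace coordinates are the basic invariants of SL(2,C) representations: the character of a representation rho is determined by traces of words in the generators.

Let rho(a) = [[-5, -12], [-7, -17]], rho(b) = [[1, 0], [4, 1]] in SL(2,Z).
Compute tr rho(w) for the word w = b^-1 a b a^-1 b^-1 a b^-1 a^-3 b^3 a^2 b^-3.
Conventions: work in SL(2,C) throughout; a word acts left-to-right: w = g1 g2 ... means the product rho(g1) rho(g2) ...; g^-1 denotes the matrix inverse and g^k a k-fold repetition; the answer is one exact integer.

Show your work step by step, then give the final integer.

-28751602516990

rho(b^-1) = [[1, 0], [-4, 1]]
... * rho(a) = [[-5, -12], [-7, -17]]  ->  [[-5, -12], [13, 31]]
... * rho(b) = [[1, 0], [4, 1]]  ->  [[-53, -12], [137, 31]]
... * rho(a^-1) = [[-17, 12], [7, -5]]  ->  [[817, -576], [-2112, 1489]]
... * rho(b^-1) = [[1, 0], [-4, 1]]  ->  [[3121, -576], [-8068, 1489]]
... * rho(a) = [[-5, -12], [-7, -17]]  ->  [[-11573, -27660], [29917, 71503]]
... * rho(b^-1) = [[1, 0], [-4, 1]]  ->  [[99067, -27660], [-256095, 71503]]
... * rho(a^-1) = [[-17, 12], [7, -5]]  ->  [[-1877759, 1327104], [4854136, -3430655]]
... * rho(a^-1) = [[-17, 12], [7, -5]]  ->  [[41211631, -29168628], [-106534897, 75402907]]
... * rho(a^-1) = [[-17, 12], [7, -5]]  ->  [[-904778123, 640382712], [2338913598, -1655433299]]
... * rho(b) = [[1, 0], [4, 1]]  ->  [[1656752725, 640382712], [-4282819598, -1655433299]]
... * rho(b) = [[1, 0], [4, 1]]  ->  [[4218283573, 640382712], [-10904552794, -1655433299]]
... * rho(b) = [[1, 0], [4, 1]]  ->  [[6779814421, 640382712], [-17526285990, -1655433299]]
... * rho(a) = [[-5, -12], [-7, -17]]  ->  [[-38381751089, -92244279156], [99219463043, 238457797963]]
... * rho(a) = [[-5, -12], [-7, -17]]  ->  [[837618709537, 2028733758720], [-2165301900956, -5244416121887]]
... * rho(b^-1) = [[1, 0], [-4, 1]]  ->  [[-7277316325343, 2028733758720], [18812362586592, -5244416121887]]
... * rho(b^-1) = [[1, 0], [-4, 1]]  ->  [[-15392251360223, 2028733758720], [39790027074140, -5244416121887]]
... * rho(b^-1) = [[1, 0], [-4, 1]]  ->  [[-23507186395103, 2028733758720], [60767691561688, -5244416121887]]
tr = -23507186395103 + -5244416121887 = -28751602516990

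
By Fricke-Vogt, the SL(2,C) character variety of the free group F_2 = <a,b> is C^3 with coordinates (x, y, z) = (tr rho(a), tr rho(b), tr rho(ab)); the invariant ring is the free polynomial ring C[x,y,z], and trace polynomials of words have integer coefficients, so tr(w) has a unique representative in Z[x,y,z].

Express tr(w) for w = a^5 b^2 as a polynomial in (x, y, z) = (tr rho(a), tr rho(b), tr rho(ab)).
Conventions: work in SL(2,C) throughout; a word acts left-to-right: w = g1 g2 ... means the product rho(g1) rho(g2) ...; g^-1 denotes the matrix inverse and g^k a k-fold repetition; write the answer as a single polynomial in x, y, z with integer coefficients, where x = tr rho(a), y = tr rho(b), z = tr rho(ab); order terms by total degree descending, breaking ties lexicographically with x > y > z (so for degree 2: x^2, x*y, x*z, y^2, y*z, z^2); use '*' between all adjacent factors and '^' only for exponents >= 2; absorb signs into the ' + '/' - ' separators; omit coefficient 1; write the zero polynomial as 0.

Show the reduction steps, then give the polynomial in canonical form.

trace(a^2 b) = trace(a) trace(b a) - trace(b)  (reduce the a square) = x*z - y
trace(a^2) = trace(a) trace(a) - trace(1)  (reduce the a square) = x^2 - 2
reduce: trace(a b^2 a) = trace(b) trace(a^2 b) - trace(a^2)  (reduce the b square) = x*y*z - x^2 - y^2 + 2
so trace(a b^2) = trace(b) trace(a b) - trace(a)  (reduce the b square) = y*z - x
so trace(b^2 a^3) = trace(a) trace(a b^2 a) - trace(a b^2)  (reduce the a square) = x^2*y*z - x^3 - x*y^2 - y*z + 3*x
reduce: trace(b^2 a^4) = trace(a) trace(b^2 a^3) - trace(b^2 a^2)  (reduce the a square) = x^3*y*z - x^4 - x^2*y^2 - 2*x*y*z + 4*x^2 + y^2 - 2
reduce: trace(a^5 b^2) = trace(a) trace(b^2 a^4) - trace(b^2 a^3)  (reduce the a square) = x^4*y*z - x^5 - x^3*y^2 - 3*x^2*y*z + 5*x^3 + 2*x*y^2 + y*z - 5*x

x^4*y*z - x^5 - x^3*y^2 - 3*x^2*y*z + 5*x^3 + 2*x*y^2 + y*z - 5*x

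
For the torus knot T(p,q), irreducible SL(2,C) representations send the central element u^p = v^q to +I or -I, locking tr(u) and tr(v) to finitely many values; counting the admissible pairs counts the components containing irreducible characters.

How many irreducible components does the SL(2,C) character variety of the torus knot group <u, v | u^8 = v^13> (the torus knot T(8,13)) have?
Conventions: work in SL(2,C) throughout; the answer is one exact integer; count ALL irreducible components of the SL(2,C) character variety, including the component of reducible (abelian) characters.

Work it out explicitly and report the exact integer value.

For T(8,13): irreducibility forces the central element u^8 = v^13 to one of +I, -I.
On an irreducible component, tr(u) is locked at 2*cos(pi*alpha/8) for some alpha in 1..7, and tr(v) at 2*cos(pi*beta/13) for some beta in 1..12.
u^8 = (-1)^alpha I and v^13 = (-1)^beta I must agree, so alpha and beta have equal parity.
Enumerate parity-matched pairs: 4*6 odd-odd plus 3*6 even-even gives 42.
Total: 42 irreducible-character components + 1 reducible (abelian) component = 43.

43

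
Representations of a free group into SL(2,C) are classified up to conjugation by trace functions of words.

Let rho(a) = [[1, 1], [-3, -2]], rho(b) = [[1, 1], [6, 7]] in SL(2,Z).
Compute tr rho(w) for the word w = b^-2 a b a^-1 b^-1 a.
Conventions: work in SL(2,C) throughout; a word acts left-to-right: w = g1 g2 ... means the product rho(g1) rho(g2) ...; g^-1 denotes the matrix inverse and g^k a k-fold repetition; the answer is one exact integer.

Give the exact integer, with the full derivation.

1394

rho(b^-1) = [[7, -1], [-6, 1]]
... * rho(b^-1) = [[7, -1], [-6, 1]]  ->  [[55, -8], [-48, 7]]
... * rho(a) = [[1, 1], [-3, -2]]  ->  [[79, 71], [-69, -62]]
... * rho(b) = [[1, 1], [6, 7]]  ->  [[505, 576], [-441, -503]]
... * rho(a^-1) = [[-2, -1], [3, 1]]  ->  [[718, 71], [-627, -62]]
... * rho(b^-1) = [[7, -1], [-6, 1]]  ->  [[4600, -647], [-4017, 565]]
... * rho(a) = [[1, 1], [-3, -2]]  ->  [[6541, 5894], [-5712, -5147]]
tr = 6541 + -5147 = 1394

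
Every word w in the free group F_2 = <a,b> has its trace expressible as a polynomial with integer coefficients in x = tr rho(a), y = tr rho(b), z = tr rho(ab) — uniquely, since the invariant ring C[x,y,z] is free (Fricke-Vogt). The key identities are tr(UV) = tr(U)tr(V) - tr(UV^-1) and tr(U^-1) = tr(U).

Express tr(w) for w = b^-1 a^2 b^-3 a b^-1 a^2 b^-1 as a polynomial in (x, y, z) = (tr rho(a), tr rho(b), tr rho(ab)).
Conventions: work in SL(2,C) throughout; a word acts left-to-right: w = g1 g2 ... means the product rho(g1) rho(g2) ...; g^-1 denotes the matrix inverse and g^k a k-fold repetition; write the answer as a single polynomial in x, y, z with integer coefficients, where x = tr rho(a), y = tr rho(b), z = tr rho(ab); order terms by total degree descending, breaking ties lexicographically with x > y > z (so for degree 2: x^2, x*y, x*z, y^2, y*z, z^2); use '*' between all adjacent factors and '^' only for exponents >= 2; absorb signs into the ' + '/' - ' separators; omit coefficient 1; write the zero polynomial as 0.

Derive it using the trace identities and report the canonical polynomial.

tr(a^2) = tr(a) tr(a) - tr(1)   [square of a] = x^2 - 2
tr(a^3) = tr(a) tr(a^2) - tr(a)   [square of a] = x^3 - 3*x
tr(a^4) = tr(a) tr(a^3) - tr(a^2)   [square of a] = x^4 - 4*x^2 + 2
tr(a^5) = tr(a) tr(a^4) - tr(a^3)   [square of a] = x^5 - 5*x^3 + 5*x
tr(a b a) = tr(a) tr(b a) - tr(b)   [square of a] = x*z - y
tr(a b a^2) = tr(a) tr(a b a) - tr(a b)   [square of a] = x^2*z - x*y - z
tr(a^2 b a^2) = tr(a) tr(a b a^2) - tr(a b a)   [square of a] = x^3*z - x^2*y - 2*x*z + y
tr(a^5 b) = tr(a) tr(a^2 b a^2) - tr(a^2 b a)   [square of a] = x^4*z - x^3*y - 3*x^2*z + 2*x*y + z
tr(a^4 b^-1 a) = tr(a^5) tr(b) - tr(a^5 b)   [inverse elimination on b] = x^5*y - x^4*z - 4*x^3*y + 3*x^2*z + 3*x*y - z
tr(b a b a) = tr(b a) tr(b a) - tr(1)   [split at a repeated b] = z^2 - 2
tr(b a b) = tr(b) tr(a b) - tr(a)   [square of b] = y*z - x
tr(b a b a^2) = tr(a) tr(b a b a) - tr(b a b)   [square of a] = x*z^2 - y*z - x
tr(a^2 b a b a) = tr(a) tr(b a b a^2) - tr(b a b a)   [square of a] = x^2*z^2 - x*y*z - x^2 - z^2 + 2
tr(a b a^4 b) = tr(a) tr(a^2 b a b a) - tr(a^2 b a b)   [square of a] = x^3*z^2 - x^2*y*z - x^3 - 2*x*z^2 + y*z + 3*x
tr(a^4 b^-1 a b) = tr(a b a^4) tr(b) - tr(a b a^4 b)   [inverse elimination on b] = x^4*y*z - x^3*y^2 - x^3*z^2 - 2*x^2*y*z + x^3 + 2*x*y^2 + 2*x*z^2 - 3*x
tr(a^2 b^-1 a b^-1 a^2) = tr(a^4 b^-1 a) tr(b) - tr(a^4 b^-1 a b)   [inverse elimination on b] = x^5*y^2 - 2*x^4*y*z - 3*x^3*y^2 + x^3*z^2 + 5*x^2*y*z - x^3 + x*y^2 - 2*x*z^2 - y*z + 3*x
tr(b^2) = tr(b) tr(b) - tr(1)   [square of b] = y^2 - 2
tr(b^2 a^2) = tr(a) tr(b^2 a) - tr(b^2)   [square of a] = x*y*z - x^2 - y^2 + 2
tr(b a^3 b) = tr(a) tr(b^2 a^2) - tr(b^2 a)   [square of a] = x^2*y*z - x^3 - x*y^2 - y*z + 3*x
tr(a^3 b a^2 b) = tr(a) tr(b a^3 b a) - tr(b a^3 b)   [square of a] = x^3*z^2 - 2*x^2*y*z + x*y^2 - x*z^2 + y*z - x
tr(a^2 b a^2 b^-1 a) = tr(a^3 b a^2) tr(b) - tr(a^3 b a^2 b)   [inverse elimination on b] = x^4*y*z - x^3*y^2 - x^3*z^2 - x^2*y*z + x*y^2 + x*z^2 + x
tr(b a b a b a) = tr(b a) tr(b a b a) - tr(b^-1 a^-1)   [split at a repeated b] = z^3 - 3*z
tr(b a b a b) = tr(b) tr(a b a b) - tr(a b a)   [square of b] = y*z^2 - x*z - y
tr(b a^2 b a b a) = tr(a) tr(b a b a b a) - tr(b a b a b)   [square of a] = x*z^3 - y*z^2 - 2*x*z + y
tr(b a b^2) = tr(b) tr(a b^2) - tr(a b)   [square of b] = y^2*z - x*y - z
tr(b a^2 b a b) = tr(a) tr(b a b^2 a) - tr(b a b^2)   [square of a] = x*y*z^2 - x^2*z - y^2*z + z
tr(a b a^2 b a^2 b) = tr(a) tr(b a^2 b a b a) - tr(b a^2 b a b)   [square of a] = x^2*z^3 - 2*x*y*z^2 - x^2*z + y^2*z + x*y - z
tr(a^2 b a^2 b^-1 a b) = tr(a b a^2 b a^2) tr(b) - tr(a b a^2 b a^2 b)   [inverse elimination on b] = x^3*y*z^2 - 2*x^2*y^2*z - x^2*z^3 + x*y^3 + x*y*z^2 + x^2*z - 2*x*y + z
tr(a^2 b^-1 a b^-1 a^2 b) = tr(a^2 b a^2 b^-1 a) tr(b) - tr(a^2 b a^2 b^-1 a b)   [inverse elimination on b] = x^4*y^2*z - x^3*y^3 - 2*x^3*y*z^2 + x^2*y^2*z + x^2*z^3 - x^2*z + 3*x*y - z
tr(a b^-1 a^2 b^-1 a^2 b^-1) = tr(a^2 b^-1 a b^-1 a^2) tr(b) - tr(a^2 b^-1 a b^-1 a^2 b)   [inverse elimination on b] = x^5*y^3 - 3*x^4*y^2*z - 2*x^3*y^3 + 3*x^3*y*z^2 + 4*x^2*y^2*z - x^2*z^3 - x^3*y + x*y^3 - 2*x*y*z^2 + x^2*z - y^2*z + z
tr(a b^-1 a^2 b^-1 a^2) = tr(a^2 b^-1 a^3) tr(b) - tr(a^2 b^-1 a^3 b)   [inverse elimination on b] = x^5*y^2 - 2*x^4*y*z - 3*x^3*y^2 + x^3*z^2 + 4*x^2*y*z + 2*x*y^2 - x*z^2 - y*z - x
tr(a^2 b^-2 a b^-1 a^2 b^-1) = tr(a b^-1 a^2 b^-1 a^2 b^-1) tr(b) - tr(a b^-1 a^2 b^-1 a^2)   [inverse elimination on b] = x^5*y^4 - 3*x^4*y^3*z - x^5*y^2 - 2*x^3*y^4 + 3*x^3*y^2*z^2 + 2*x^4*y*z + 4*x^2*y^3*z - x^2*y*z^3 + 2*x^3*y^2 - x^3*z^2 + x*y^4 - 2*x*y^2*z^2 - 3*x^2*y*z - y^3*z - 2*x*y^2 + x*z^2 + 2*y*z + x
tr(a^2 b^-2 a b^-1 a^2) = tr(b^-1 a b^-1 a^4) tr(b) - tr(b^-1 a b^-1 a^4 b)   [inverse elimination on b] = x^5*y^3 - 2*x^4*y^2*z - x^5*y - 3*x^3*y^3 + x^3*y*z^2 + x^4*z + 5*x^2*y^2*z + 3*x^3*y + x*y^3 - 2*x*y*z^2 - 3*x^2*z - y^2*z + z
tr(b^-2 a b^-1 a^2 b^-2 a^2) = tr(a^2 b^-2 a b^-1 a^2 b^-1) tr(b) - tr(a^2 b^-2 a b^-1 a^2)   [inverse elimination on b] = x^5*y^5 - 3*x^4*y^4*z - 2*x^5*y^3 - 2*x^3*y^5 + 3*x^3*y^3*z^2 + 4*x^4*y^2*z + 4*x^2*y^4*z - x^2*y^2*z^3 + x^5*y + 5*x^3*y^3 - 2*x^3*y*z^2 + x*y^5 - 2*x*y^3*z^2 - x^4*z - 8*x^2*y^2*z - y^4*z - 3*x^3*y - 3*x*y^3 + 3*x*y*z^2 + 3*x^2*z + 3*y^2*z + x*y - z
tr(a b^-1 a^2 b^-2 a^2) = tr(a^3 b^-1 a^2 b^-1) tr(b) - tr(a^3 b^-1 a^2)   [inverse elimination on b] = x^5*y^3 - 2*x^4*y^2*z - x^5*y - 3*x^3*y^3 + x^3*y*z^2 + x^4*z + 4*x^2*y^2*z + 4*x^3*y + 2*x*y^3 - x*y*z^2 - 3*x^2*z - y^2*z - 4*x*y + z
tr(a^2 b a^3 b^-1) = tr(a^2 b a^3) tr(b) - tr(a^2 b a^3 b)   [inverse elimination on b] = x^4*y*z - x^3*y^2 - x^3*z^2 - x^2*y*z + x*y^2 + x*z^2 + x
tr(a^2 b^-2 a^2 b a) = tr(a^2 b a^3 b^-1) tr(b) - tr(a^2 b a^3)   [inverse elimination on b] = x^4*y^2*z - x^3*y^3 - x^3*y*z^2 - x^4*z - x^2*y^2*z + x^3*y + x*y^3 + x*y*z^2 + 3*x^2*z - x*y - z
tr(b^-1 a^2 b a b a^2) = tr(a^2 b a b a^2) tr(b) - tr(a^2 b a b a^2 b)   [inverse elimination on b] = x^3*y*z^2 - x^2*y^2*z - x^2*z^3 - x^3*y + x^2*z + 2*x*y + z
tr(a^2 b^-2 a^2 b a b) = tr(b^-1 a^2 b a b a^2) tr(b) - tr(b^-1 a^2 b a b a^2 b)   [inverse elimination on b] = x^3*y^2*z^2 - x^2*y^3*z - x^2*y*z^3 - x^3*y^2 - x^3*z^2 + 2*x^2*y*z + x^3 + 2*x*y^2 + 2*x*z^2 - 3*x
tr(a b^-1 a^2 b^-2 a^2 b) = tr(a^2 b^-2 a^2 b a) tr(b) - tr(a^2 b^-2 a^2 b a b)   [inverse elimination on b] = x^4*y^3*z - x^3*y^4 - 2*x^3*y^2*z^2 - x^4*y*z + x^2*y*z^3 + 2*x^3*y^2 + x^3*z^2 + x*y^4 + x*y^2*z^2 + x^2*y*z - x^3 - 3*x*y^2 - 2*x*z^2 - y*z + 3*x
tr(b^-1 a b^-1 a^2 b^-2 a^2) = tr(a b^-1 a^2 b^-2 a^2) tr(b) - tr(a b^-1 a^2 b^-2 a^2 b)   [inverse elimination on b] = x^5*y^4 - 3*x^4*y^3*z - x^5*y^2 - 2*x^3*y^4 + 3*x^3*y^2*z^2 + 2*x^4*y*z + 4*x^2*y^3*z - x^2*y*z^3 + 2*x^3*y^2 - x^3*z^2 + x*y^4 - 2*x*y^2*z^2 - 4*x^2*y*z - y^3*z + x^3 - x*y^2 + 2*x*z^2 + 2*y*z - 3*x
tr(b^-1 a^2 b^-3 a b^-1 a^2 b^-1) = tr(b^-2 a b^-1 a^2 b^-2 a^2) tr(b) - tr(b^-2 a b^-1 a^2 b^-2 a^2 b)   [inverse elimination on b] = x^5*y^6 - 3*x^4*y^5*z - 3*x^5*y^4 - 2*x^3*y^6 + 3*x^3*y^4*z^2 + 7*x^4*y^3*z + 4*x^2*y^5*z - x^2*y^3*z^3 + 2*x^5*y^2 + 7*x^3*y^4 - 5*x^3*y^2*z^2 + x*y^6 - 2*x*y^4*z^2 - 3*x^4*y*z - 12*x^2*y^3*z + x^2*y*z^3 - y^5*z - 5*x^3*y^2 + x^3*z^2 - 4*x*y^4 + 5*x*y^2*z^2 + 7*x^2*y*z + 4*y^3*z - x^3 + 2*x*y^2 - 2*x*z^2 - 3*y*z + 3*x

x^5*y^6 - 3*x^4*y^5*z - 3*x^5*y^4 - 2*x^3*y^6 + 3*x^3*y^4*z^2 + 7*x^4*y^3*z + 4*x^2*y^5*z - x^2*y^3*z^3 + 2*x^5*y^2 + 7*x^3*y^4 - 5*x^3*y^2*z^2 + x*y^6 - 2*x*y^4*z^2 - 3*x^4*y*z - 12*x^2*y^3*z + x^2*y*z^3 - y^5*z - 5*x^3*y^2 + x^3*z^2 - 4*x*y^4 + 5*x*y^2*z^2 + 7*x^2*y*z + 4*y^3*z - x^3 + 2*x*y^2 - 2*x*z^2 - 3*y*z + 3*x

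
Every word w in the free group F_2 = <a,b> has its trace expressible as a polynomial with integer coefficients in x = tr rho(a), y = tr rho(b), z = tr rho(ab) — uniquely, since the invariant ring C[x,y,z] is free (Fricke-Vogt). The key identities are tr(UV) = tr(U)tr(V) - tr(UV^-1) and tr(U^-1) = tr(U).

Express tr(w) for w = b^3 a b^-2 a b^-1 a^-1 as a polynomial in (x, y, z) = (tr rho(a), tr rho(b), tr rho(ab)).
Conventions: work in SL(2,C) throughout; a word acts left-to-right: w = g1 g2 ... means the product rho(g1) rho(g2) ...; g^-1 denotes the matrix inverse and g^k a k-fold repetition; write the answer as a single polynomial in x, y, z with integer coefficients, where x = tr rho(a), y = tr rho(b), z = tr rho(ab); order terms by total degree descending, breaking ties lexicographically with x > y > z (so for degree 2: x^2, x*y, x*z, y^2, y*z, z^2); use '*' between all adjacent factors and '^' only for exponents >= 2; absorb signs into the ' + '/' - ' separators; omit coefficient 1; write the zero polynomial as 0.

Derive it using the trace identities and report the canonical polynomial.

use: tr(b^2 a) = tr(b)*tr(a b) - tr(a) = y*z - x
apply: tr(b^2) = tr(b)*tr(b) - tr(1) = y^2 - 2
use: tr(a b^2 a) = tr(a)*tr(b^2 a) - tr(b^2) = x*y*z - x^2 - y^2 + 2
tr(a b a b) = tr(a b)*tr(a b) - tr(1) = z^2 - 2
tr(a b a) = tr(a)*tr(b a) - tr(b) = x*z - y
tr(a b^2 a b) = tr(b)*tr(a b a b) - tr(a b a) = y*z^2 - x*z - y
use: tr(b^2 a b^-1 a) = tr(a b^2 a)*tr(b) - tr(a b^2 a b) = x*y^2*z - x^2*y - y^3 - y*z^2 + x*z + 3*y
tr(a^3 b^2) = tr(a)*tr(a b^2 a) - tr(a b^2) = x^2*y*z - x^3 - x*y^2 - y*z + 3*x
tr(a^3 b) = tr(a)*tr(a b a) - tr(a b) = x^2*z - x*y - z
tr(a^2 b^3 a) = tr(b)*tr(a^3 b^2) - tr(a^3 b) = x^2*y^2*z - x^3*y - x*y^3 - x^2*z - y^2*z + 4*x*y + z
tr(b^2 a b) = tr(b)*tr(b a b) - tr(b a) = y^2*z - x*y - z
apply: tr(a b a^2 b^2) = tr(a)*tr(b^2 a b a) - tr(b^2 a b) = x*y*z^2 - x^2*z - y^2*z + z
tr(a b a^2 b) = tr(a)*tr(b a b a) - tr(b a b) = x*z^2 - y*z - x
tr(a^2 b^3 a b) = tr(b)*tr(a b a^2 b^2) - tr(a b a^2 b) = x*y^2*z^2 - x^2*y*z - y^3*z - x*z^2 + 2*y*z + x
tr(a b^3 a b^-1 a) = tr(a^2 b^3 a)*tr(b) - tr(a^2 b^3 a b) = x^2*y^3*z - x^3*y^2 - x*y^4 - x*y^2*z^2 + 4*x*y^2 + x*z^2 - y*z - x
apply: tr(a^2 b a b^2) = tr(b)*tr(a^2 b a b) - tr(a^2 b a) = x*y*z^2 - x^2*z - y^2*z + z
apply: tr(a b a b^3 a) = tr(b)*tr(a^2 b a b^2) - tr(a^2 b a b) = x*y^2*z^2 - x^2*y*z - y^3*z - x*z^2 + 2*y*z + x
use: tr(a b a b a b) = tr(a b)*tr(a b a b) - tr(a^-1 b^-1) = z^3 - 3*z
apply: tr(b a b a b a b) = tr(b)*tr(a b a b a b) - tr(a b a b a) = y*z^3 - x*z^2 - 2*y*z + x
use: tr(a b a b^3 a b) = tr(b)*tr(b a b a b a b) - tr(b a b a b a) = y^2*z^3 - x*y*z^2 - 2*y^2*z - z^3 + x*y + 3*z
apply: tr(a b^3 a b^-1 a b) = tr(a b a b^3 a)*tr(b) - tr(a b a b^3 a b) = x*y^3*z^2 - x^2*y^2*z - y^4*z - y^2*z^3 + 4*y^2*z + z^3 - 3*z
use: tr(b^3 a b^-1 a b^-1 a) = tr(a b^3 a b^-1 a)*tr(b) - tr(a b^3 a b^-1 a b) = x^2*y^4*z - x^3*y^3 - x*y^5 - 2*x*y^3*z^2 + x^2*y^2*z + y^4*z + y^2*z^3 + 4*x*y^3 + x*y*z^2 - 5*y^2*z - z^3 - x*y + 3*z
tr(a b^-1 a^-1 b^3 a b^-1) = tr(b^3 a b^-1 a b^-1)*tr(a) - tr(b^3 a b^-1 a b^-1 a) = -x^2*y^4*z + x^3*y^3 + x*y^5 + 2*x*y^3*z^2 - y^4*z - y^2*z^3 - x^3*y - 5*x*y^3 - 2*x*y*z^2 + x^2*z + 5*y^2*z + z^3 + 4*x*y - 3*z
apply: tr(b^3 a^2 b^-1 a) = tr(a b^3 a^2)*tr(b) - tr(a b^3 a^2 b) = x^2*y^3*z - x^3*y^2 - x*y^4 - x*y^2*z^2 + 4*x*y^2 + x*z^2 - y*z - x
tr(a b^-1 a^-1 b^3 a) = tr(b^3 a^2 b^-1)*tr(a) - tr(b^3 a^2 b^-1 a) = -x^2*y^3*z + x^3*y^2 + x*y^4 + x*y^2*z^2 + x^2*y*z - x^3 - 5*x*y^2 - x*z^2 + y*z + 3*x
apply: tr(b^3 a b^-2 a b^-1 a^-1) = tr(a b^-1 a^-1 b^3 a b^-1)*tr(b) - tr(a b^-1 a^-1 b^3 a) = -x^2*y^5*z + x^3*y^4 + x*y^6 + 2*x*y^4*z^2 + x^2*y^3*z - y^5*z - y^3*z^3 - 2*x^3*y^2 - 6*x*y^4 - 3*x*y^2*z^2 + 5*y^3*z + y*z^3 + x^3 + 9*x*y^2 + x*z^2 - 4*y*z - 3*x

-x^2*y^5*z + x^3*y^4 + x*y^6 + 2*x*y^4*z^2 + x^2*y^3*z - y^5*z - y^3*z^3 - 2*x^3*y^2 - 6*x*y^4 - 3*x*y^2*z^2 + 5*y^3*z + y*z^3 + x^3 + 9*x*y^2 + x*z^2 - 4*y*z - 3*x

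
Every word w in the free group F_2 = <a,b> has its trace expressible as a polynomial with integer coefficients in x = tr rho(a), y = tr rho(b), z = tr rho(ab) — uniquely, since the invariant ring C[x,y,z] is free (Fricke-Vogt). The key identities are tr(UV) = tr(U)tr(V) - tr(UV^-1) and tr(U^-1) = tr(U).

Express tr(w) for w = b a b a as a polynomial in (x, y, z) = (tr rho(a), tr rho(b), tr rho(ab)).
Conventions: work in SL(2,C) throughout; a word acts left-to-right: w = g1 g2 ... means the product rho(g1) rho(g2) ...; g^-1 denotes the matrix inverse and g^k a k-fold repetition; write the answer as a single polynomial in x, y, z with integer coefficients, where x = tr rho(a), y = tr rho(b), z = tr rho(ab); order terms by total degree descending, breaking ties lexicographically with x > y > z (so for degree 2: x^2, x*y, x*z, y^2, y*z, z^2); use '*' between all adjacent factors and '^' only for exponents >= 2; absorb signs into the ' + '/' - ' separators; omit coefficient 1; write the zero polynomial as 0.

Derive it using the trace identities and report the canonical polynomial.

reduce: tr(b a b a) = tr(b a) tr(b a) - tr(1)  (split on b) = z^2 - 2

z^2 - 2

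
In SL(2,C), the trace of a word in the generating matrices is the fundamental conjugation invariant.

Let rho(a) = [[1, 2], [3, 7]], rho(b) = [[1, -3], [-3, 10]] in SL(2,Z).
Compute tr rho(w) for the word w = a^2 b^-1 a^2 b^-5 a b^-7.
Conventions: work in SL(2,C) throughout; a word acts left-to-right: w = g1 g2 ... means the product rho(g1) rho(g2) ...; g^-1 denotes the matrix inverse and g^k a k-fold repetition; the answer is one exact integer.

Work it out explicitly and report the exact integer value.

rho(a) = [[1, 2], [3, 7]]
... * rho(a) = [[1, 2], [3, 7]]  ->  [[7, 16], [24, 55]]
... * rho(b^-1) = [[10, 3], [3, 1]]  ->  [[118, 37], [405, 127]]
... * rho(a) = [[1, 2], [3, 7]]  ->  [[229, 495], [786, 1699]]
... * rho(a) = [[1, 2], [3, 7]]  ->  [[1714, 3923], [5883, 13465]]
... * rho(b^-1) = [[10, 3], [3, 1]]  ->  [[28909, 9065], [99225, 31114]]
... * rho(b^-1) = [[10, 3], [3, 1]]  ->  [[316285, 95792], [1085592, 328789]]
... * rho(b^-1) = [[10, 3], [3, 1]]  ->  [[3450226, 1044647], [11842287, 3585565]]
... * rho(b^-1) = [[10, 3], [3, 1]]  ->  [[37636201, 11395325], [129179565, 39112426]]
... * rho(b^-1) = [[10, 3], [3, 1]]  ->  [[410547985, 124303928], [1409132928, 426651121]]
... * rho(a) = [[1, 2], [3, 7]]  ->  [[783459769, 1691223466], [2689086291, 5804823703]]
... * rho(b^-1) = [[10, 3], [3, 1]]  ->  [[12908268088, 4041602773], [44305334019, 13872082576]]
... * rho(b^-1) = [[10, 3], [3, 1]]  ->  [[141207489199, 42766407037], [484669587918, 146788084633]]
... * rho(b^-1) = [[10, 3], [3, 1]]  ->  [[1540374113101, 466388874634], [5287060133079, 1600796848387]]
... * rho(b^-1) = [[10, 3], [3, 1]]  ->  [[16802907754912, 5087511213937], [57672991875951, 17461977247624]]
... * rho(b^-1) = [[10, 3], [3, 1]]  ->  [[183291611190931, 55496234478673], [629115850502382, 190480952875477]]
... * rho(b^-1) = [[10, 3], [3, 1]]  ->  [[1999404815345329, 605371068051466], [6862601363650251, 2077828504382623]]
... * rho(b^-1) = [[10, 3], [3, 1]]  ->  [[21810161357607688, 6603585514087453], [74859499149650379, 22665632595333376]]
tr = 21810161357607688 + 22665632595333376 = 44475793952941064

44475793952941064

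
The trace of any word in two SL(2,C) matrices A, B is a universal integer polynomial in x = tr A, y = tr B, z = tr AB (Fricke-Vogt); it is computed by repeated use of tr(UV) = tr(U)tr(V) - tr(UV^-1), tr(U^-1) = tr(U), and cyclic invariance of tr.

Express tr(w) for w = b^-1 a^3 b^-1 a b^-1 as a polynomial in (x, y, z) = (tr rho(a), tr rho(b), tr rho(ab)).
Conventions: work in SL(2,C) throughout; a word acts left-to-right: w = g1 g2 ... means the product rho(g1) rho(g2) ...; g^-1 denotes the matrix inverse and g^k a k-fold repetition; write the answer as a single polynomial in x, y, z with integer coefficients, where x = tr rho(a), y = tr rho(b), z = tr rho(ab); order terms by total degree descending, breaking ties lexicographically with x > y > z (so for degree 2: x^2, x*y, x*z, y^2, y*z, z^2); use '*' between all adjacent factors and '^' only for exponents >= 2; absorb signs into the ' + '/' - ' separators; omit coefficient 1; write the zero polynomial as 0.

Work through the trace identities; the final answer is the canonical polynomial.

apply: trace(a^2) = trace(a)*trace(a) - trace(1)   [square of a] = x^2 - 2
use: trace(a^3) = trace(a)*trace(a^2) - trace(a)   [square of a] = x^3 - 3*x
apply: trace(a^4) = trace(a)*trace(a^3) - trace(a^2)   [square of a] = x^4 - 4*x^2 + 2
apply: trace(b a^2) = trace(a)*trace(b a) - trace(b)   [square of a] = x*z - y
use: trace(a^2 b a) = trace(a)*trace(b a^2) - trace(b a)   [square of a] = x^2*z - x*y - z
trace(a^4 b) = trace(a)*trace(a^2 b a) - trace(a^2 b)   [square of a] = x^3*z - x^2*y - 2*x*z + y
use: trace(a b^-1 a^3) = trace(a^4)*trace(b) - trace(a^4 b)   [inverse elimination on b] = x^4*y - x^3*z - 3*x^2*y + 2*x*z + y
use: trace(b a b a) = trace(b a)*trace(b a) - trace(1)   [split at a repeated b] = z^2 - 2
trace(b a b) = trace(b)*trace(a b) - trace(a)   [square of b] = y*z - x
trace(a b a b a) = trace(a)*trace(b a b a) - trace(b a b)   [square of a] = x*z^2 - y*z - x
apply: trace(a^3 b a b) = trace(a)*trace(a b a b a) - trace(a b a b)   [square of a] = x^2*z^2 - x*y*z - x^2 - z^2 + 2
trace(a b^-1 a^3 b) = trace(a^3 b a)*trace(b) - trace(a^3 b a b)   [inverse elimination on b] = x^3*y*z - x^2*y^2 - x^2*z^2 - x*y*z + x^2 + y^2 + z^2 - 2
trace(b^-1 a^3 b^-1 a) = trace(a b^-1 a^3)*trace(b) - trace(a b^-1 a^3 b)   [inverse elimination on b] = x^4*y^2 - 2*x^3*y*z - 2*x^2*y^2 + x^2*z^2 + 3*x*y*z - x^2 - z^2 + 2
trace(b^-1 a^3 b^-1 a b^-1) = trace(b^-1 a^3 b^-1 a)*trace(b) - trace(b^-1 a^3 b^-1 a b)   [inverse elimination on b] = x^4*y^3 - 2*x^3*y^2*z - x^4*y - 2*x^2*y^3 + x^2*y*z^2 + x^3*z + 3*x*y^2*z + 2*x^2*y - y*z^2 - 2*x*z + y

x^4*y^3 - 2*x^3*y^2*z - x^4*y - 2*x^2*y^3 + x^2*y*z^2 + x^3*z + 3*x*y^2*z + 2*x^2*y - y*z^2 - 2*x*z + y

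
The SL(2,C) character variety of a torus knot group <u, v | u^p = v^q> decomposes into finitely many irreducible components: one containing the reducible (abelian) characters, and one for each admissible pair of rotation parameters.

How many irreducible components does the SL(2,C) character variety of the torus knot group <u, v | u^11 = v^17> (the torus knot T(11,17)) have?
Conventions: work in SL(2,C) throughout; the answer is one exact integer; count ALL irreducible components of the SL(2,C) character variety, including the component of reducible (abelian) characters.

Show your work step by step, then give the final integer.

For T(11,17): irreducibility forces the central element u^11 = v^17 to one of +I, -I.
On an irreducible component, tr(u) is locked at 2*cos(pi*alpha/11) for some alpha in 1..10, and tr(v) at 2*cos(pi*beta/17) for some beta in 1..16.
Consistency of u^11 = (-1)^alpha I with v^17 = (-1)^beta I forces alpha = beta (mod 2).
Counting: 5 odd alphas x 8 odd betas + 5 even alphas x 8 even betas = 40 + 40 = 80.
Total: 80 irreducible-character components + 1 reducible (abelian) component = 81.

81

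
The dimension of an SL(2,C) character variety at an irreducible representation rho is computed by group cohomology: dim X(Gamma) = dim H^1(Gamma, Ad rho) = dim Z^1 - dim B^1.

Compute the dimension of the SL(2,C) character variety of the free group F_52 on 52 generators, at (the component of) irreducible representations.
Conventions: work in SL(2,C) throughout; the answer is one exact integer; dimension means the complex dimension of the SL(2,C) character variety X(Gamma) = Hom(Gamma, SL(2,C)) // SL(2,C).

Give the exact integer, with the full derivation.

153

The free group F_52: 52 generators, no relators.
So Z^1 = (sl_2)^52 in full: dim Z^1 = 156.
dim B^1 = 3: the coboundary map is injective because an irreducible image has centralizer 0 in sl_2.
Therefore dim X = 156 - 3 = 153.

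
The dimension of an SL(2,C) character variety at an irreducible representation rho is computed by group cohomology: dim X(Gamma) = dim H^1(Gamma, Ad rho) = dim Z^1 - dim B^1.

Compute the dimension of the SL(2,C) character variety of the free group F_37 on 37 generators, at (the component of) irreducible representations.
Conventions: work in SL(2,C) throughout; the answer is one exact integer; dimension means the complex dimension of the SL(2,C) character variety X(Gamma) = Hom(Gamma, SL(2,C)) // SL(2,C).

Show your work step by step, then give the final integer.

Here Gamma is free of rank 37 — no relator constrains a cocycle.
A cocycle picks one sl_2 vector per generator freely, giving dim Z^1 = 3*37 = 111.
dim B^1 = 3: the coboundary map is injective because an irreducible image has centralizer 0 in sl_2.
dim X = dim H^1 = dim Z^1 - dim B^1 = 111 - 3 = 108.

108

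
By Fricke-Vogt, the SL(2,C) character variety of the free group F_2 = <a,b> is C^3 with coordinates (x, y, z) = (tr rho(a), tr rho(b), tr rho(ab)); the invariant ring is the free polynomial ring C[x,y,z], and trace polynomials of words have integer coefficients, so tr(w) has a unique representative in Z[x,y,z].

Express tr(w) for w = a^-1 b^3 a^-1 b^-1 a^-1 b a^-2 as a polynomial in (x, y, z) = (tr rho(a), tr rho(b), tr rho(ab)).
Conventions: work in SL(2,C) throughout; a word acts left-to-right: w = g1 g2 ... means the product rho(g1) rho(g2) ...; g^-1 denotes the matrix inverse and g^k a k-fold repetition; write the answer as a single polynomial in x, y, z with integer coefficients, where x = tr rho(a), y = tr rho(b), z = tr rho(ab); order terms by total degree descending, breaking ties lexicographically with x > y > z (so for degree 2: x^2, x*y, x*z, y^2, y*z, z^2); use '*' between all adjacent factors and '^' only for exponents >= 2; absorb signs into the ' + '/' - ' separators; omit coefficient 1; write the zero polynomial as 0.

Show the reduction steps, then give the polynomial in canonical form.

x^4*y^4*z - x^3*y^5 - 2*x^3*y^3*z^2 - 2*x^4*y^2*z - x^2*y^4*z + x^2*y^2*z^3 + 4*x^3*y^3 + 3*x^3*y*z^2 + 2*x*y^5 + 3*x*y^3*z^2 + x^2*y^2*z - x^2*z^3 - y^4*z - y^2*z^3 - 3*x^3*y - 9*x*y^3 - 5*x*y*z^2 + 2*x^2*z + 4*y^2*z + z^3 + 8*x*y - 3*z

and tr(b^2) = tr(b) * tr(b) - tr(1) = y^2 - 2
tr(b^3) = tr(b) * tr(b^2) - tr(b) = y^3 - 3*y
tr(b^4) = tr(b) * tr(b^3) - tr(b^2) = y^4 - 4*y^2 + 2
tr(b a b) = tr(b) * tr(a b) - tr(a) = y*z - x
tr(b a b^2) = tr(b) * tr(b a b) - tr(b a) = y^2*z - x*y - z
next, tr(b^4 a) = tr(b) * tr(b a b^2) - tr(b a b) = y^3*z - x*y^2 - 2*y*z + x
tr(b^3 a^-1 b) = tr(b^4) * tr(a) - tr(b^4 a) = x*y^4 - y^3*z - 3*x*y^2 + 2*y*z + x
and tr(a b a b) = tr(b a) * tr(b a) - tr(1) = z^2 - 2
tr(a b a) = tr(a) * tr(b a) - tr(b) = x*z - y
next, tr(b a b a b) = tr(b) * tr(a b a b) - tr(a b a) = y*z^2 - x*z - y
and tr(b a b^3 a) = tr(b) * tr(b a b a b) - tr(b a b a) = y^2*z^2 - x*y*z - y^2 - z^2 + 2
and tr(b^3 a^-1 b a) = tr(b a b^3) * tr(a) - tr(b a b^3 a) = x*y^3*z - x^2*y^2 - y^2*z^2 - x*y*z + x^2 + y^2 + z^2 - 2
and tr(b a^-1 b^3 a^-1) = tr(b^3 a^-1 b) * tr(a) - tr(b^3 a^-1 b a) = x^2*y^4 - 2*x*y^3*z - 2*x^2*y^2 + y^2*z^2 + 3*x*y*z - y^2 - z^2 + 2
next, tr(a^-1 b^3 a^-2 b) = tr(b a^-1 b^3 a^-1) * tr(a) - tr(b a^-1 b^3) = x^3*y^4 - 2*x^2*y^3*z - 2*x^3*y^2 - x*y^4 + x*y^2*z^2 + 3*x^2*y*z + y^3*z + 2*x*y^2 - x*z^2 - 2*y*z + x
tr(b^3 a^-2 b) = tr(b^4 a^-1) * tr(a) - tr(b^4) = x^2*y^4 - x*y^3*z - 3*x^2*y^2 - y^4 + 2*x*y*z + x^2 + 4*y^2 - 2
tr(a^-1 b a^-2 b^3 a^-1) = tr(a^-1 b^3 a^-2 b) * tr(a) - tr(a^-1 b^3 a^-2 b a) = x^4*y^4 - 2*x^3*y^3*z - 2*x^4*y^2 - 2*x^2*y^4 + x^2*y^2*z^2 + 3*x^3*y*z + 2*x*y^3*z + 5*x^2*y^2 - x^2*z^2 + y^4 - 4*x*y*z - 4*y^2 + 2
next, tr(b^5) = tr(b) * tr(b^4) - tr(b^3) = y^5 - 5*y^3 + 5*y
tr(b^5 a) = tr(b) * tr(b^2 a b^2) - tr(b^2 a b) = y^4*z - x*y^3 - 3*y^2*z + 2*x*y + z
and tr(b^3 a^-1 b^2) = tr(b^5) * tr(a) - tr(b^5 a) = x*y^5 - y^4*z - 4*x*y^3 + 3*y^2*z + 3*x*y - z
tr(a b^3 a) = tr(a) * tr(b^3 a) - tr(b^3) = x*y^2*z - x^2*y - y^3 - x*z + 3*y
tr(b^2 a b^3 a) = tr(b) * tr(a b^3 a b) - tr(a b^3 a) = y^3*z^2 - 2*x*y^2*z + x^2*y - y*z^2 + x*z - y
and tr(b^3 a^-1 b^2 a) = tr(b^2 a b^3) * tr(a) - tr(b^2 a b^3 a) = x*y^4*z - x^2*y^3 - y^3*z^2 - x*y^2*z + x^2*y + y*z^2 + y
next, tr(b^3 a^-1 b^2 a^-1) = tr(b^3 a^-1 b^2) * tr(a) - tr(b^3 a^-1 b^2 a) = x^2*y^5 - 2*x*y^4*z - 3*x^2*y^3 + y^3*z^2 + 4*x*y^2*z + 2*x^2*y - y*z^2 - x*z - y
tr(b a^-2 b^3 a^-1 b) = tr(b^3 a^-1 b^2 a^-1) * tr(a) - tr(b^3 a^-1 b^2) = x^3*y^5 - 2*x^2*y^4*z - 3*x^3*y^3 - x*y^5 + x*y^3*z^2 + 4*x^2*y^2*z + y^4*z + 2*x^3*y + 4*x*y^3 - x*y*z^2 - x^2*z - 3*y^2*z - 4*x*y + z
tr(b^4 a b a) = tr(b) * tr(b a b a b^2) - tr(b a b a b) = y^3*z^2 - x*y^2*z - y^3 - 2*y*z^2 + x*z + 3*y
next, tr(b a b a^-1 b^3) = tr(b^4 a b) * tr(a) - tr(b^4 a b a) = x*y^4*z - x^2*y^3 - y^3*z^2 - 2*x*y^2*z + 2*x^2*y + y^3 + 2*y*z^2 - 3*y
next, tr(a b a b a b) = tr(a b) * tr(a b a b) - tr(a^-1 b^-1) = z^3 - 3*z
and tr(a b a b a) = tr(a) * tr(b a b a) - tr(b a b) = x*z^2 - y*z - x
tr(a b a b a b^2) = tr(b) * tr(a b a b a b) - tr(a b a b a) = y*z^3 - x*z^2 - 2*y*z + x
tr(b^3 a b a b a) = tr(b) * tr(a b a b a b^2) - tr(a b a b a b) = y^2*z^3 - x*y*z^2 - 2*y^2*z - z^3 + x*y + 3*z
next, tr(b a b a^-1 b^3 a) = tr(b^3 a b a b) * tr(a) - tr(b^3 a b a b a) = x*y^3*z^2 - x^2*y^2*z - y^2*z^3 - x*y^3 - x*y*z^2 + x^2*z + 2*y^2*z + z^3 + 2*x*y - 3*z
tr(a^-1 b^3 a^-1 b a b) = tr(b a b a^-1 b^3) * tr(a) - tr(b a b a^-1 b^3 a) = x^2*y^4*z - x^3*y^3 - 2*x*y^3*z^2 - x^2*y^2*z + y^2*z^3 + 2*x^3*y + 2*x*y^3 + 3*x*y*z^2 - x^2*z - 2*y^2*z - z^3 - 5*x*y + 3*z
tr(b^3 a^-1 b a b) = tr(b a b^4) * tr(a) - tr(b a b^4 a) = x*y^4*z - x^2*y^3 - y^3*z^2 - 2*x*y^2*z + 2*x^2*y + y^3 + 2*y*z^2 - 3*y
tr(b a^-2 b^3 a^-1 b a) = tr(a^-1 b^3 a^-1 b a b) * tr(a) - tr(a^-1 b^3 a^-1 b a b a) = x^3*y^4*z - x^4*y^3 - 2*x^2*y^3*z^2 - x^3*y^2*z - x*y^4*z + x*y^2*z^3 + 2*x^4*y + 3*x^2*y^3 + 3*x^2*y*z^2 + y^3*z^2 - x^3*z - x*z^3 - 7*x^2*y - y^3 - 2*y*z^2 + 3*x*z + 3*y
and tr(a^-1 b a^-2 b^3 a^-1 b) = tr(b a^-2 b^3 a^-1 b) * tr(a) - tr(b a^-2 b^3 a^-1 b a) = x^4*y^5 - 3*x^3*y^4*z - 2*x^4*y^3 - x^2*y^5 + 3*x^2*y^3*z^2 + 5*x^3*y^2*z + 2*x*y^4*z - x*y^2*z^3 + x^2*y^3 - 4*x^2*y*z^2 - y^3*z^2 - 3*x*y^2*z + x*z^3 + 3*x^2*y + y^3 + 2*y*z^2 - 2*x*z - 3*y
and tr(a^-2 b^3 a^-1 b^-1 a^-1 b) = tr(a^-1 b a^-2 b^3 a^-1) * tr(b) - tr(a^-1 b a^-2 b^3 a^-1 b) = x^3*y^4*z - x^2*y^5 - 2*x^2*y^3*z^2 - 2*x^3*y^2*z + x*y^2*z^3 + 4*x^2*y^3 + 3*x^2*y*z^2 + y^5 + y^3*z^2 - x*y^2*z - x*z^3 - 3*x^2*y - 5*y^3 - 2*y*z^2 + 2*x*z + 5*y
tr(b a^-1 b^2) = tr(b^3) * tr(a) - tr(b^3 a) = x*y^3 - y^2*z - 2*x*y + z
tr(b a^-1 b^2 a) = tr(b^2 a b) * tr(a) - tr(b^2 a b a) = x*y^2*z - x^2*y - y*z^2 + y
next, tr(a^-1 b a^-1 b^2) = tr(b a^-1 b^2) * tr(a) - tr(b a^-1 b^2 a) = x^2*y^3 - 2*x*y^2*z - x^2*y + y*z^2 + x*z - y
and tr(a^2 b^2) = tr(a) * tr(b^2 a) - tr(b^2) = x*y*z - x^2 - y^2 + 2
next, tr(a b^4 a) = tr(b) * tr(a^2 b^3) - tr(a^2 b^2) = x*y^3*z - x^2*y^2 - y^4 - 2*x*y*z + x^2 + 4*y^2 - 2
and tr(b^3 a b^-1 a b) = tr(a b^4 a) * tr(b) - tr(a b^4 a b) = x*y^4*z - x^2*y^3 - y^5 - y^3*z^2 - x*y^2*z + x^2*y + 5*y^3 + 2*y*z^2 - x*z - 5*y
and tr(a^2 b a) = tr(a) * tr(a b a) - tr(a b) = x^2*z - x*y - z
tr(a^2 b a b^2) = tr(b) * tr(a^2 b a b) - tr(a^2 b a) = x*y*z^2 - x^2*z - y^2*z + z
tr(a b a b^3 a) = tr(b) * tr(a^2 b a b^2) - tr(a^2 b a b) = x*y^2*z^2 - x^2*y*z - y^3*z - x*z^2 + 2*y*z + x
and tr(b^3 a b^-1 a b a) = tr(a b a b^3 a) * tr(b) - tr(a b a b^3 a b) = x*y^3*z^2 - x^2*y^2*z - y^4*z - y^2*z^3 + 4*y^2*z + z^3 - 3*z
tr(b a^-1 b^3 a b^-1 a) = tr(b^3 a b^-1 a b) * tr(a) - tr(b^3 a b^-1 a b a) = x^2*y^4*z - x^3*y^3 - x*y^5 - 2*x*y^3*z^2 + y^4*z + y^2*z^3 + x^3*y + 5*x*y^3 + 2*x*y*z^2 - x^2*z - 4*y^2*z - z^3 - 5*x*y + 3*z
tr(b^-1 a^-1 b a^-1 b^3 a) = tr(b a^-1 b^3 a b^-1) * tr(a) - tr(b a^-1 b^3 a b^-1 a) = -x^2*y^4*z + x^3*y^3 + x*y^5 + 2*x*y^3*z^2 - y^4*z - y^2*z^3 - x^3*y - 4*x*y^3 - 2*x*y*z^2 + x^2*z + 4*y^2*z + z^3 + 2*x*y - 3*z
tr(a^-1 b^3 a^-1 b^-1 a^-1 b) = tr(b^-1 a^-1 b a^-1 b^3) * tr(a) - tr(b^-1 a^-1 b a^-1 b^3 a) = x^2*y^4*z - x*y^5 - 2*x*y^3*z^2 - 2*x^2*y^2*z + y^4*z + y^2*z^3 + 4*x*y^3 + 3*x*y*z^2 - 4*y^2*z - z^3 - 3*x*y + 3*z
tr(a^-1 b^3 a^-1 b^-1 a^-1 b a^-2) = tr(a^-2 b^3 a^-1 b^-1 a^-1 b) * tr(a) - tr(a^-2 b^3 a^-1 b^-1 a^-1 b a) = x^4*y^4*z - x^3*y^5 - 2*x^3*y^3*z^2 - 2*x^4*y^2*z - x^2*y^4*z + x^2*y^2*z^3 + 4*x^3*y^3 + 3*x^3*y*z^2 + 2*x*y^5 + 3*x*y^3*z^2 + x^2*y^2*z - x^2*z^3 - y^4*z - y^2*z^3 - 3*x^3*y - 9*x*y^3 - 5*x*y*z^2 + 2*x^2*z + 4*y^2*z + z^3 + 8*x*y - 3*z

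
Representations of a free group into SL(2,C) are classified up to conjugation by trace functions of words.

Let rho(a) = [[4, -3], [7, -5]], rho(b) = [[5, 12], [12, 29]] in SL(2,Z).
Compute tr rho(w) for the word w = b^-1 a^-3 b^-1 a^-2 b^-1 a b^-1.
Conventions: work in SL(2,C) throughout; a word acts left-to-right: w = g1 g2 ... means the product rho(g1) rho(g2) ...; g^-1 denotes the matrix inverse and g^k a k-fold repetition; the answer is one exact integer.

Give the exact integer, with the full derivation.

rho(b^-1) = [[29, -12], [-12, 5]]
... * rho(a^-1) = [[-5, 3], [-7, 4]]  ->  [[-61, 39], [25, -16]]
... * rho(a^-1) = [[-5, 3], [-7, 4]]  ->  [[32, -27], [-13, 11]]
... * rho(a^-1) = [[-5, 3], [-7, 4]]  ->  [[29, -12], [-12, 5]]
... * rho(b^-1) = [[29, -12], [-12, 5]]  ->  [[985, -408], [-408, 169]]
... * rho(a^-1) = [[-5, 3], [-7, 4]]  ->  [[-2069, 1323], [857, -548]]
... * rho(a^-1) = [[-5, 3], [-7, 4]]  ->  [[1084, -915], [-449, 379]]
... * rho(b^-1) = [[29, -12], [-12, 5]]  ->  [[42416, -17583], [-17569, 7283]]
... * rho(a) = [[4, -3], [7, -5]]  ->  [[46583, -39333], [-19295, 16292]]
... * rho(b^-1) = [[29, -12], [-12, 5]]  ->  [[1822903, -755661], [-755059, 313000]]
tr = 1822903 + 313000 = 2135903

2135903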